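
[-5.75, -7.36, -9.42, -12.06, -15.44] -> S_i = -5.75*1.28^i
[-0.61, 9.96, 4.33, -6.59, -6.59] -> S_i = Random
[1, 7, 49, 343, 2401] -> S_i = 1*7^i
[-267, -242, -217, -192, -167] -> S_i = -267 + 25*i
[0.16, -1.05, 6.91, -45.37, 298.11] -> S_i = 0.16*(-6.57)^i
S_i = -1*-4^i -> [-1, 4, -16, 64, -256]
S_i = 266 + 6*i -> [266, 272, 278, 284, 290]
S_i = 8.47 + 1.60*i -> [8.47, 10.07, 11.67, 13.27, 14.87]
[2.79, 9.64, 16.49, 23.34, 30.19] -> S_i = 2.79 + 6.85*i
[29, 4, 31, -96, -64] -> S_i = Random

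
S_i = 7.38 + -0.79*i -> [7.38, 6.59, 5.8, 5.01, 4.22]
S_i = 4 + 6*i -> [4, 10, 16, 22, 28]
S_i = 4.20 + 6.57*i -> [4.2, 10.77, 17.34, 23.91, 30.48]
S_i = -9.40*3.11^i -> [-9.4, -29.23, -90.92, -282.75, -879.37]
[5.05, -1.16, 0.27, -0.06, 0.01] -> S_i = 5.05*(-0.23)^i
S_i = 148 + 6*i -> [148, 154, 160, 166, 172]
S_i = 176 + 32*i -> [176, 208, 240, 272, 304]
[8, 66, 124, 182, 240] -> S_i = 8 + 58*i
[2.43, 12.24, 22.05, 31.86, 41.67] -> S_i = 2.43 + 9.81*i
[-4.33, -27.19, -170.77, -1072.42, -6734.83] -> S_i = -4.33*6.28^i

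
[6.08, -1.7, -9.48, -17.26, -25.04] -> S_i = 6.08 + -7.78*i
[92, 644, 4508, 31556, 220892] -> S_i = 92*7^i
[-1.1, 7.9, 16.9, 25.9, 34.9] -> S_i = -1.10 + 9.00*i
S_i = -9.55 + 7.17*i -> [-9.55, -2.38, 4.79, 11.96, 19.13]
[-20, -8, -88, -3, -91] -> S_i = Random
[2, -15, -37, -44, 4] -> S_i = Random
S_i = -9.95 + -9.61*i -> [-9.95, -19.56, -29.17, -38.78, -48.39]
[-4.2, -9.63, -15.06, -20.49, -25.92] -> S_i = -4.20 + -5.43*i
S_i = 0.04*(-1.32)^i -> [0.04, -0.05, 0.07, -0.09, 0.12]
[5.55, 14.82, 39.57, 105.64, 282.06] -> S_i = 5.55*2.67^i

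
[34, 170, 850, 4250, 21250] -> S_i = 34*5^i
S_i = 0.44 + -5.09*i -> [0.44, -4.65, -9.74, -14.83, -19.92]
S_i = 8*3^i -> [8, 24, 72, 216, 648]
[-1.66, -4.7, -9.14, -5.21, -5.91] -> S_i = Random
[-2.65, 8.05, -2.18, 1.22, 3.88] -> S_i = Random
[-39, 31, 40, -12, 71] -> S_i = Random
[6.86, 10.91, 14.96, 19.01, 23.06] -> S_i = 6.86 + 4.05*i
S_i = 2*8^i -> [2, 16, 128, 1024, 8192]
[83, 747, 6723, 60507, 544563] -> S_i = 83*9^i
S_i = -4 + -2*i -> [-4, -6, -8, -10, -12]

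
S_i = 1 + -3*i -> [1, -2, -5, -8, -11]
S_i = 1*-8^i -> [1, -8, 64, -512, 4096]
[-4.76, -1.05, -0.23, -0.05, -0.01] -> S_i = -4.76*0.22^i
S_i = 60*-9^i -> [60, -540, 4860, -43740, 393660]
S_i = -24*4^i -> [-24, -96, -384, -1536, -6144]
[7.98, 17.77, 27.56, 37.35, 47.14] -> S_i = 7.98 + 9.79*i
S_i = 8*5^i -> [8, 40, 200, 1000, 5000]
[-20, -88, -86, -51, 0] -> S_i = Random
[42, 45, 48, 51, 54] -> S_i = 42 + 3*i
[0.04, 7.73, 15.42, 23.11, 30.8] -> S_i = 0.04 + 7.69*i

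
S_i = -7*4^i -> [-7, -28, -112, -448, -1792]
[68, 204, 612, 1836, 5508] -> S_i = 68*3^i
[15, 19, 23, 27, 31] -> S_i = 15 + 4*i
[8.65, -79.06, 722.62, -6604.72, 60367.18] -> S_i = 8.65*(-9.14)^i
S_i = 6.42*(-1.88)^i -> [6.42, -12.07, 22.69, -42.66, 80.2]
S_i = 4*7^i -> [4, 28, 196, 1372, 9604]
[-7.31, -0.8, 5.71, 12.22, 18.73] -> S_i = -7.31 + 6.51*i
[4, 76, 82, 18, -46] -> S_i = Random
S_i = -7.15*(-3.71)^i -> [-7.15, 26.53, -98.41, 365.11, -1354.57]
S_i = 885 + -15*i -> [885, 870, 855, 840, 825]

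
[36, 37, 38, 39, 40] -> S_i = 36 + 1*i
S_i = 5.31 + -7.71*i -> [5.31, -2.4, -10.11, -17.82, -25.53]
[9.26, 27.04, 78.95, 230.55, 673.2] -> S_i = 9.26*2.92^i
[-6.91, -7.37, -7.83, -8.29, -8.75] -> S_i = -6.91 + -0.46*i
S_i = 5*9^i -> [5, 45, 405, 3645, 32805]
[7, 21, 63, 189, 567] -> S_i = 7*3^i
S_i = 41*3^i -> [41, 123, 369, 1107, 3321]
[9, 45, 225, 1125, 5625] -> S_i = 9*5^i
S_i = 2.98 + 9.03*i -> [2.98, 12.01, 21.04, 30.07, 39.1]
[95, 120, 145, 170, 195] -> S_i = 95 + 25*i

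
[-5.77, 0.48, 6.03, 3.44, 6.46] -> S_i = Random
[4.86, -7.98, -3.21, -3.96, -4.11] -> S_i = Random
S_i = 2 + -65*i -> [2, -63, -128, -193, -258]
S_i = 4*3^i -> [4, 12, 36, 108, 324]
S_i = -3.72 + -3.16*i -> [-3.72, -6.88, -10.04, -13.2, -16.36]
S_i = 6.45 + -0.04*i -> [6.45, 6.41, 6.37, 6.33, 6.29]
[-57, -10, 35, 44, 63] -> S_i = Random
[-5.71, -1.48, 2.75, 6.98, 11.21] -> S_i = -5.71 + 4.23*i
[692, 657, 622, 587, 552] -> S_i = 692 + -35*i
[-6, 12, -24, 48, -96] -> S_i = -6*-2^i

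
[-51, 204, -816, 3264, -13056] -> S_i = -51*-4^i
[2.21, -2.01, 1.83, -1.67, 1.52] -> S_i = 2.21*(-0.91)^i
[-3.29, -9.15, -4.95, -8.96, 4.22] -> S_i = Random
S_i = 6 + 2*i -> [6, 8, 10, 12, 14]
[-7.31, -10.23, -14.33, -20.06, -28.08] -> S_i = -7.31*1.40^i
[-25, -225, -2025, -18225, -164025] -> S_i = -25*9^i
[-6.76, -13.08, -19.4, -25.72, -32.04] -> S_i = -6.76 + -6.32*i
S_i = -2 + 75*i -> [-2, 73, 148, 223, 298]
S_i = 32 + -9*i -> [32, 23, 14, 5, -4]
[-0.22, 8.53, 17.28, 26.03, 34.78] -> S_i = -0.22 + 8.75*i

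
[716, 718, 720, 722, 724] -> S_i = 716 + 2*i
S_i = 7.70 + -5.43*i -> [7.7, 2.27, -3.16, -8.59, -14.02]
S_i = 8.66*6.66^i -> [8.66, 57.68, 384.12, 2558.24, 17037.85]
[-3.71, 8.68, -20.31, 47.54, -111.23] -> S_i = -3.71*(-2.34)^i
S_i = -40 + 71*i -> [-40, 31, 102, 173, 244]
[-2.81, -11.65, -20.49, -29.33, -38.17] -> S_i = -2.81 + -8.84*i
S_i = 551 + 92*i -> [551, 643, 735, 827, 919]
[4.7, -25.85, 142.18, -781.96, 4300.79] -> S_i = 4.70*(-5.50)^i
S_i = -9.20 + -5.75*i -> [-9.2, -14.95, -20.7, -26.45, -32.2]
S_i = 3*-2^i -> [3, -6, 12, -24, 48]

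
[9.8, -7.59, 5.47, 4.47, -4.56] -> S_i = Random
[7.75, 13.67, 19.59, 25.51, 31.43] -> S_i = 7.75 + 5.92*i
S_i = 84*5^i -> [84, 420, 2100, 10500, 52500]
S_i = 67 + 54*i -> [67, 121, 175, 229, 283]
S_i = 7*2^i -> [7, 14, 28, 56, 112]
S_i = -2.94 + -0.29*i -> [-2.94, -3.23, -3.52, -3.81, -4.1]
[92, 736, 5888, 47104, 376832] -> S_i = 92*8^i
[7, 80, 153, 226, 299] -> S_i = 7 + 73*i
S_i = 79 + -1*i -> [79, 78, 77, 76, 75]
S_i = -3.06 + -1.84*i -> [-3.06, -4.9, -6.74, -8.58, -10.42]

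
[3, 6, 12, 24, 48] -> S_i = 3*2^i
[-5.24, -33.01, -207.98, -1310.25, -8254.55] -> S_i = -5.24*6.30^i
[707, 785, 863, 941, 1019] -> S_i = 707 + 78*i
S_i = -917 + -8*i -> [-917, -925, -933, -941, -949]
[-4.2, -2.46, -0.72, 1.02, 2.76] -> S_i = -4.20 + 1.74*i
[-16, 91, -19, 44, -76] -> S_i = Random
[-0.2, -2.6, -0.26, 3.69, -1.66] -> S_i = Random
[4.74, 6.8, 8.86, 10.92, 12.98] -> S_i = 4.74 + 2.06*i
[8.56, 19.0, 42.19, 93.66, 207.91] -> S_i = 8.56*2.22^i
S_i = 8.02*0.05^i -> [8.02, 0.4, 0.02, 0.0, 0.0]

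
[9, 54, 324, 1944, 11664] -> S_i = 9*6^i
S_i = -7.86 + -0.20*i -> [-7.86, -8.06, -8.26, -8.46, -8.66]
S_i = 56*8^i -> [56, 448, 3584, 28672, 229376]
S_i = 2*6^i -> [2, 12, 72, 432, 2592]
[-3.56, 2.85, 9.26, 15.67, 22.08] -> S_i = -3.56 + 6.41*i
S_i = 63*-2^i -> [63, -126, 252, -504, 1008]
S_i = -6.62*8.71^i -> [-6.62, -57.66, -502.22, -4374.34, -38100.49]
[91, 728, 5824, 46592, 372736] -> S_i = 91*8^i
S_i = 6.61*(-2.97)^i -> [6.61, -19.63, 58.31, -173.17, 514.31]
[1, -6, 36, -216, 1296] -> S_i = 1*-6^i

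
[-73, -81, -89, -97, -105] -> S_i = -73 + -8*i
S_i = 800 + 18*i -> [800, 818, 836, 854, 872]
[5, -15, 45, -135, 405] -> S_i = 5*-3^i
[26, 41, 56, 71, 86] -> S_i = 26 + 15*i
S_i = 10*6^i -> [10, 60, 360, 2160, 12960]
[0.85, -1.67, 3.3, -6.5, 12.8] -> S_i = 0.85*(-1.97)^i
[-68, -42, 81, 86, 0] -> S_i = Random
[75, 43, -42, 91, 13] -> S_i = Random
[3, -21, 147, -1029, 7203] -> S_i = 3*-7^i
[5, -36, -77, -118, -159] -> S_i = 5 + -41*i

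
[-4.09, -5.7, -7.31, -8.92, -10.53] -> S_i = -4.09 + -1.61*i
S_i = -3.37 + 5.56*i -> [-3.37, 2.19, 7.75, 13.31, 18.87]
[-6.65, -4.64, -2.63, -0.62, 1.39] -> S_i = -6.65 + 2.01*i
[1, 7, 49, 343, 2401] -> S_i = 1*7^i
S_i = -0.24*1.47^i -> [-0.24, -0.35, -0.52, -0.76, -1.12]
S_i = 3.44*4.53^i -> [3.44, 15.58, 70.59, 319.78, 1448.61]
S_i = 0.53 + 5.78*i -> [0.53, 6.31, 12.09, 17.87, 23.65]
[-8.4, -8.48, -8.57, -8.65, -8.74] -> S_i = -8.40*1.01^i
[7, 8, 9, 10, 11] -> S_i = 7 + 1*i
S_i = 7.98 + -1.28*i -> [7.98, 6.7, 5.42, 4.14, 2.86]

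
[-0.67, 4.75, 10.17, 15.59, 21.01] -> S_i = -0.67 + 5.42*i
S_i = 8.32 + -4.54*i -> [8.32, 3.78, -0.76, -5.3, -9.84]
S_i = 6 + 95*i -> [6, 101, 196, 291, 386]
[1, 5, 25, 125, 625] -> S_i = 1*5^i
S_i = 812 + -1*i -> [812, 811, 810, 809, 808]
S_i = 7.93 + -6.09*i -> [7.93, 1.84, -4.25, -10.34, -16.43]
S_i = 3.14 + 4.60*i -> [3.14, 7.74, 12.34, 16.94, 21.54]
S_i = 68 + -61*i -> [68, 7, -54, -115, -176]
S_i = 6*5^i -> [6, 30, 150, 750, 3750]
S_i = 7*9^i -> [7, 63, 567, 5103, 45927]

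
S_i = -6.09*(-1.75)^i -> [-6.09, 10.66, -18.65, 32.64, -57.12]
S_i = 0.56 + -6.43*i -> [0.56, -5.87, -12.3, -18.73, -25.16]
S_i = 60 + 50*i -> [60, 110, 160, 210, 260]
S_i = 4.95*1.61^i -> [4.95, 7.97, 12.83, 20.66, 33.26]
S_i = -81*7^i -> [-81, -567, -3969, -27783, -194481]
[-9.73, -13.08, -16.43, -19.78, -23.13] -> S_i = -9.73 + -3.35*i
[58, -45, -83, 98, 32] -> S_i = Random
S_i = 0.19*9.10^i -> [0.19, 1.73, 15.73, 143.18, 1302.92]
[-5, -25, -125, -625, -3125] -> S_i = -5*5^i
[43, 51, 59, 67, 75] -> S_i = 43 + 8*i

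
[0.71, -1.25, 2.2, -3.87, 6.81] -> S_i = 0.71*(-1.76)^i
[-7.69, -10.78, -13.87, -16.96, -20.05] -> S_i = -7.69 + -3.09*i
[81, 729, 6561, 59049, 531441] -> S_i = 81*9^i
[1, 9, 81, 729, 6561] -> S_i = 1*9^i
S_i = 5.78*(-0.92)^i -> [5.78, -5.32, 4.89, -4.5, 4.14]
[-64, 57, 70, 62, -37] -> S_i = Random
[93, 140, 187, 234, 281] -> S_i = 93 + 47*i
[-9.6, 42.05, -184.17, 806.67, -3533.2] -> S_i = -9.60*(-4.38)^i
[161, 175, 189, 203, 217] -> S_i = 161 + 14*i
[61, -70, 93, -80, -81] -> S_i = Random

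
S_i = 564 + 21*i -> [564, 585, 606, 627, 648]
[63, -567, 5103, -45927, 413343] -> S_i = 63*-9^i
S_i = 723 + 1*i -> [723, 724, 725, 726, 727]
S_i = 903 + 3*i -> [903, 906, 909, 912, 915]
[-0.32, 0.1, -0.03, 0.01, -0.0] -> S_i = -0.32*(-0.30)^i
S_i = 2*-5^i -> [2, -10, 50, -250, 1250]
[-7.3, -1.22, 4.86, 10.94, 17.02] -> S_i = -7.30 + 6.08*i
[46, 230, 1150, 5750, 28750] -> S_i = 46*5^i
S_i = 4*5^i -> [4, 20, 100, 500, 2500]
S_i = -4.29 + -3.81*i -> [-4.29, -8.1, -11.91, -15.72, -19.53]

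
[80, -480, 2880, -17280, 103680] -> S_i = 80*-6^i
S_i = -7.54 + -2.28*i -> [-7.54, -9.82, -12.1, -14.38, -16.66]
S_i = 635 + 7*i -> [635, 642, 649, 656, 663]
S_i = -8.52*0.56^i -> [-8.52, -4.77, -2.67, -1.5, -0.84]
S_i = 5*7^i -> [5, 35, 245, 1715, 12005]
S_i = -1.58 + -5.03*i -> [-1.58, -6.61, -11.64, -16.67, -21.7]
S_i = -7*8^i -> [-7, -56, -448, -3584, -28672]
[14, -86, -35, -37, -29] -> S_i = Random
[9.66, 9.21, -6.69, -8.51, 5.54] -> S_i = Random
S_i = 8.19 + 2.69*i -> [8.19, 10.88, 13.57, 16.26, 18.95]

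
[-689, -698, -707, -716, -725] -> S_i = -689 + -9*i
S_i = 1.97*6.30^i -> [1.97, 12.41, 78.19, 492.59, 3103.33]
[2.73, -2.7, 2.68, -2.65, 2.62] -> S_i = 2.73*(-0.99)^i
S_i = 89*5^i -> [89, 445, 2225, 11125, 55625]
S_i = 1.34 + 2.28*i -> [1.34, 3.62, 5.9, 8.18, 10.46]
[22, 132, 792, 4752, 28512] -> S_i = 22*6^i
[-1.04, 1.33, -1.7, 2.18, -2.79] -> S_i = -1.04*(-1.28)^i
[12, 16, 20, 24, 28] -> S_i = 12 + 4*i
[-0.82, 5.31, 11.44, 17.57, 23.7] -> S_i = -0.82 + 6.13*i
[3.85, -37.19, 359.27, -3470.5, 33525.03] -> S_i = 3.85*(-9.66)^i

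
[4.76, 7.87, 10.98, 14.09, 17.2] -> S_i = 4.76 + 3.11*i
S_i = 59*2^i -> [59, 118, 236, 472, 944]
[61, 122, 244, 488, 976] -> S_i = 61*2^i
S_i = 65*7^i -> [65, 455, 3185, 22295, 156065]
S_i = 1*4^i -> [1, 4, 16, 64, 256]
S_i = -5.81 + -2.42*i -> [-5.81, -8.23, -10.65, -13.07, -15.49]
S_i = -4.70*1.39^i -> [-4.7, -6.53, -9.08, -12.62, -17.55]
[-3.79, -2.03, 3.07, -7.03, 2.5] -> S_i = Random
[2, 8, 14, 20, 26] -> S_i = 2 + 6*i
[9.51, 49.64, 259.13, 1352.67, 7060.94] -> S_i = 9.51*5.22^i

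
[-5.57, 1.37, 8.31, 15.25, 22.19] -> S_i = -5.57 + 6.94*i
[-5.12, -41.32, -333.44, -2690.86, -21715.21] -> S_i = -5.12*8.07^i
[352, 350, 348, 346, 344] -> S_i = 352 + -2*i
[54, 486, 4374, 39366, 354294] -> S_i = 54*9^i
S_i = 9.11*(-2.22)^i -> [9.11, -20.22, 44.9, -99.67, 221.27]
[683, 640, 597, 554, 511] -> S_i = 683 + -43*i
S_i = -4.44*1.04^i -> [-4.44, -4.62, -4.8, -4.99, -5.19]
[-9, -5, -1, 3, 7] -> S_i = -9 + 4*i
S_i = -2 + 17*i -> [-2, 15, 32, 49, 66]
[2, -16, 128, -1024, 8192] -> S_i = 2*-8^i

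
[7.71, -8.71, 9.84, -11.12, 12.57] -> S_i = 7.71*(-1.13)^i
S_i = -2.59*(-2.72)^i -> [-2.59, 7.04, -19.16, 52.12, -141.77]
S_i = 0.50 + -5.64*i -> [0.5, -5.14, -10.78, -16.42, -22.06]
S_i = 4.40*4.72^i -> [4.4, 20.77, 98.02, 462.68, 2183.84]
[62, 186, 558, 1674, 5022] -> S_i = 62*3^i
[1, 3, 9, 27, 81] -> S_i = 1*3^i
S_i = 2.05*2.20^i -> [2.05, 4.51, 9.92, 21.83, 48.02]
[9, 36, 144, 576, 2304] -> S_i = 9*4^i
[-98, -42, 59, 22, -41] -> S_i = Random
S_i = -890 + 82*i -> [-890, -808, -726, -644, -562]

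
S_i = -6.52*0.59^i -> [-6.52, -3.85, -2.27, -1.34, -0.79]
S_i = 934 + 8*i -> [934, 942, 950, 958, 966]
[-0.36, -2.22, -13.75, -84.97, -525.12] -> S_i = -0.36*6.18^i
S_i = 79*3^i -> [79, 237, 711, 2133, 6399]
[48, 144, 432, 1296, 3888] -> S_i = 48*3^i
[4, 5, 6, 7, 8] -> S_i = 4 + 1*i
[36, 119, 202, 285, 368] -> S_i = 36 + 83*i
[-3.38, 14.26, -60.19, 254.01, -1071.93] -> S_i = -3.38*(-4.22)^i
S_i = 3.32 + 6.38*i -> [3.32, 9.7, 16.08, 22.46, 28.84]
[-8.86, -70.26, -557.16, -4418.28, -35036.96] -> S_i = -8.86*7.93^i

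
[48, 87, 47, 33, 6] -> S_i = Random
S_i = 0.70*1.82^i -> [0.7, 1.27, 2.32, 4.22, 7.68]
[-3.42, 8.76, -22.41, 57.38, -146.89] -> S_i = -3.42*(-2.56)^i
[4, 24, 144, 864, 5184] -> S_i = 4*6^i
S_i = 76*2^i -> [76, 152, 304, 608, 1216]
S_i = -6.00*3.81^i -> [-6.0, -22.86, -87.1, -331.84, -1264.3]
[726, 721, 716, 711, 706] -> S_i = 726 + -5*i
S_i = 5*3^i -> [5, 15, 45, 135, 405]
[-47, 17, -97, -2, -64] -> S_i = Random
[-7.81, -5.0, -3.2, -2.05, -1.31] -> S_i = -7.81*0.64^i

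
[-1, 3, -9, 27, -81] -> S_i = -1*-3^i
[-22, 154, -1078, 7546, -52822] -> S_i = -22*-7^i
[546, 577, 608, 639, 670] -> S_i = 546 + 31*i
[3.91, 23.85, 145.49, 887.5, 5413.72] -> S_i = 3.91*6.10^i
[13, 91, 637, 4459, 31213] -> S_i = 13*7^i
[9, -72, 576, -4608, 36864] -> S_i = 9*-8^i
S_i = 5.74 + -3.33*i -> [5.74, 2.41, -0.92, -4.25, -7.58]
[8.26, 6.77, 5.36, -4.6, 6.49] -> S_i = Random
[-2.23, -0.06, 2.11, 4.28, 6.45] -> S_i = -2.23 + 2.17*i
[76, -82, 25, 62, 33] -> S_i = Random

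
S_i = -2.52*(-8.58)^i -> [-2.52, 21.62, -185.51, 1591.7, -13656.82]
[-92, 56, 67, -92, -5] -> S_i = Random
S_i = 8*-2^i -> [8, -16, 32, -64, 128]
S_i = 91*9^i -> [91, 819, 7371, 66339, 597051]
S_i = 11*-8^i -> [11, -88, 704, -5632, 45056]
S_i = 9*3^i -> [9, 27, 81, 243, 729]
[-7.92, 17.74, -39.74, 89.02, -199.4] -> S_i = -7.92*(-2.24)^i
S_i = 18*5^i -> [18, 90, 450, 2250, 11250]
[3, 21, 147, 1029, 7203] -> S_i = 3*7^i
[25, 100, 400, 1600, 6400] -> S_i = 25*4^i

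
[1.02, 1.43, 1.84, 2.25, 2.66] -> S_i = 1.02 + 0.41*i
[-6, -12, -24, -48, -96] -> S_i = -6*2^i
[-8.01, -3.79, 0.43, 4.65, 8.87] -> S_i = -8.01 + 4.22*i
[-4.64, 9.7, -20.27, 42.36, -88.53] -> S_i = -4.64*(-2.09)^i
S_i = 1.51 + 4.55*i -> [1.51, 6.06, 10.61, 15.16, 19.71]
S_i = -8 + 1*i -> [-8, -7, -6, -5, -4]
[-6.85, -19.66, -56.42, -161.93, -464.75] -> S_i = -6.85*2.87^i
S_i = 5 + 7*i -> [5, 12, 19, 26, 33]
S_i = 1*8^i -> [1, 8, 64, 512, 4096]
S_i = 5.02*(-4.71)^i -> [5.02, -23.64, 111.36, -524.53, 2470.51]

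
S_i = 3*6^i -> [3, 18, 108, 648, 3888]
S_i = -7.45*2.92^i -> [-7.45, -21.75, -63.52, -185.48, -541.61]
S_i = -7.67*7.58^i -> [-7.67, -58.14, -440.69, -3340.43, -25320.49]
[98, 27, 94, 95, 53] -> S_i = Random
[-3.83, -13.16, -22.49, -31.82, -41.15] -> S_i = -3.83 + -9.33*i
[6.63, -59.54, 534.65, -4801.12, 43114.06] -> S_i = 6.63*(-8.98)^i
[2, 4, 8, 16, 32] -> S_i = 2*2^i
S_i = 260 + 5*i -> [260, 265, 270, 275, 280]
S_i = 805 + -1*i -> [805, 804, 803, 802, 801]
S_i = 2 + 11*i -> [2, 13, 24, 35, 46]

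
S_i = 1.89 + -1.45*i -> [1.89, 0.44, -1.01, -2.46, -3.91]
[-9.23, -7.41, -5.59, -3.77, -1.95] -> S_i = -9.23 + 1.82*i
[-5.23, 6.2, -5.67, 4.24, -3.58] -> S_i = Random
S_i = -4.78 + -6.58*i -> [-4.78, -11.36, -17.94, -24.52, -31.1]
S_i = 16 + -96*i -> [16, -80, -176, -272, -368]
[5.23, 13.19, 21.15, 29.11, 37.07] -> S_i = 5.23 + 7.96*i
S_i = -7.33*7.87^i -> [-7.33, -57.69, -454.0, -3572.96, -28119.2]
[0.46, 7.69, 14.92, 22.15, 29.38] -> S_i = 0.46 + 7.23*i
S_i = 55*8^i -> [55, 440, 3520, 28160, 225280]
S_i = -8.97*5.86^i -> [-8.97, -52.56, -308.03, -1805.03, -10577.5]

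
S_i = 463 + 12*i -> [463, 475, 487, 499, 511]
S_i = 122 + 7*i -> [122, 129, 136, 143, 150]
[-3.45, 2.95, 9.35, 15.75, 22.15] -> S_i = -3.45 + 6.40*i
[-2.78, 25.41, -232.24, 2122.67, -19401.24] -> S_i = -2.78*(-9.14)^i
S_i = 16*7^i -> [16, 112, 784, 5488, 38416]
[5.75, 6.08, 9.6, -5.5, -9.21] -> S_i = Random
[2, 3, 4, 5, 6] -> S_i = 2 + 1*i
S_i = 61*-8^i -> [61, -488, 3904, -31232, 249856]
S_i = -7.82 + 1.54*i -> [-7.82, -6.28, -4.74, -3.2, -1.66]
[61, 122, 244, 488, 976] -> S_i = 61*2^i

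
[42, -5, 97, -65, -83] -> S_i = Random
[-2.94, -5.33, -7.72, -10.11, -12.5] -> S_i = -2.94 + -2.39*i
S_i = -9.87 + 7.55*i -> [-9.87, -2.32, 5.23, 12.78, 20.33]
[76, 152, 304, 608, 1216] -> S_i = 76*2^i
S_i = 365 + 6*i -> [365, 371, 377, 383, 389]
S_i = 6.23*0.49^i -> [6.23, 3.05, 1.5, 0.73, 0.36]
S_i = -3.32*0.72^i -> [-3.32, -2.39, -1.72, -1.24, -0.89]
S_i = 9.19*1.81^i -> [9.19, 16.63, 30.11, 54.49, 98.63]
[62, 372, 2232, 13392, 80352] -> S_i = 62*6^i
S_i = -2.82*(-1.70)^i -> [-2.82, 4.79, -8.15, 13.85, -23.55]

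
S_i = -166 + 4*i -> [-166, -162, -158, -154, -150]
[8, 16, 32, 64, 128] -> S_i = 8*2^i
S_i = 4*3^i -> [4, 12, 36, 108, 324]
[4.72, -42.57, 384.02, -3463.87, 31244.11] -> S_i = 4.72*(-9.02)^i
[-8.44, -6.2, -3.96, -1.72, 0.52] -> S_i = -8.44 + 2.24*i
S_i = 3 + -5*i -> [3, -2, -7, -12, -17]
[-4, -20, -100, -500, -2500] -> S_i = -4*5^i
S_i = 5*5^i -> [5, 25, 125, 625, 3125]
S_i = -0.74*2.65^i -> [-0.74, -1.96, -5.2, -13.77, -36.49]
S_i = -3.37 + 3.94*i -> [-3.37, 0.57, 4.51, 8.45, 12.39]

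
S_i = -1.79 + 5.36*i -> [-1.79, 3.57, 8.93, 14.29, 19.65]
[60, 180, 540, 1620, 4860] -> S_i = 60*3^i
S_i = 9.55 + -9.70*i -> [9.55, -0.15, -9.85, -19.55, -29.25]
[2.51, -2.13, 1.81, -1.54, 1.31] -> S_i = 2.51*(-0.85)^i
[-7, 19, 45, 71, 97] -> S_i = -7 + 26*i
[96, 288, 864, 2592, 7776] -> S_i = 96*3^i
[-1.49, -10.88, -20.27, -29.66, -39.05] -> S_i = -1.49 + -9.39*i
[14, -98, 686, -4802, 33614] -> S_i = 14*-7^i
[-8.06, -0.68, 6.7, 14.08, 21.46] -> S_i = -8.06 + 7.38*i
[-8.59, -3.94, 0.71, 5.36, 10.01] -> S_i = -8.59 + 4.65*i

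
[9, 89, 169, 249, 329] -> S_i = 9 + 80*i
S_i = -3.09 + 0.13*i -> [-3.09, -2.96, -2.83, -2.7, -2.57]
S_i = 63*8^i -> [63, 504, 4032, 32256, 258048]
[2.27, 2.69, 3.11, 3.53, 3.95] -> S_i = 2.27 + 0.42*i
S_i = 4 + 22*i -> [4, 26, 48, 70, 92]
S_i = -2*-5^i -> [-2, 10, -50, 250, -1250]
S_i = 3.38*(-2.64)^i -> [3.38, -8.92, 23.56, -62.19, 164.18]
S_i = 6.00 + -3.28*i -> [6.0, 2.72, -0.56, -3.84, -7.12]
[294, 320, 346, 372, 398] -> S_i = 294 + 26*i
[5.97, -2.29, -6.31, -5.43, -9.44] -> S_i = Random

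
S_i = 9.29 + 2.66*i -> [9.29, 11.95, 14.61, 17.27, 19.93]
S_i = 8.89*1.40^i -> [8.89, 12.45, 17.42, 24.39, 34.15]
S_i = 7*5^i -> [7, 35, 175, 875, 4375]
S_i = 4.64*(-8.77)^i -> [4.64, -40.69, 356.88, -3129.8, 27448.36]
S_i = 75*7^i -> [75, 525, 3675, 25725, 180075]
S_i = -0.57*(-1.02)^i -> [-0.57, 0.58, -0.59, 0.6, -0.62]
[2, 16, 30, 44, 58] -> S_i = 2 + 14*i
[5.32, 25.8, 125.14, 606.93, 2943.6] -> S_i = 5.32*4.85^i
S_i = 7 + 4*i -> [7, 11, 15, 19, 23]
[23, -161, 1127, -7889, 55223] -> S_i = 23*-7^i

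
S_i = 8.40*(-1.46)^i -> [8.4, -12.26, 17.91, -26.14, 38.17]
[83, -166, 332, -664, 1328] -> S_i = 83*-2^i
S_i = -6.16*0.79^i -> [-6.16, -4.87, -3.84, -3.04, -2.4]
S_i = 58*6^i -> [58, 348, 2088, 12528, 75168]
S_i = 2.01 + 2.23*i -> [2.01, 4.24, 6.47, 8.7, 10.93]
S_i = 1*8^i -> [1, 8, 64, 512, 4096]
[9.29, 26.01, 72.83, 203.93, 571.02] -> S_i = 9.29*2.80^i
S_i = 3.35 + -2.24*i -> [3.35, 1.11, -1.13, -3.37, -5.61]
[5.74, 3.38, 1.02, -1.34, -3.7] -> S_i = 5.74 + -2.36*i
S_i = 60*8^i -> [60, 480, 3840, 30720, 245760]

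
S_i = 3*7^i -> [3, 21, 147, 1029, 7203]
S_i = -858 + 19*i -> [-858, -839, -820, -801, -782]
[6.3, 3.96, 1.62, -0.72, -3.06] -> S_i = 6.30 + -2.34*i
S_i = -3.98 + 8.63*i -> [-3.98, 4.65, 13.28, 21.91, 30.54]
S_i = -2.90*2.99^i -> [-2.9, -8.67, -25.93, -77.52, -231.78]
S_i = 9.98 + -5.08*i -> [9.98, 4.9, -0.18, -5.26, -10.34]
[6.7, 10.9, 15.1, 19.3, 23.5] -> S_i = 6.70 + 4.20*i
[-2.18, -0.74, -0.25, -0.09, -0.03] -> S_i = -2.18*0.34^i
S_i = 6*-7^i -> [6, -42, 294, -2058, 14406]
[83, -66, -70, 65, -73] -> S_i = Random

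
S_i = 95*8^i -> [95, 760, 6080, 48640, 389120]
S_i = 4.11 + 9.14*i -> [4.11, 13.25, 22.39, 31.53, 40.67]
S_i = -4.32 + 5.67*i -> [-4.32, 1.35, 7.02, 12.69, 18.36]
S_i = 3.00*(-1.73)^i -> [3.0, -5.19, 8.98, -15.53, 26.87]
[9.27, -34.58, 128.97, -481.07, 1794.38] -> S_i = 9.27*(-3.73)^i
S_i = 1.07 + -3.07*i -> [1.07, -2.0, -5.07, -8.14, -11.21]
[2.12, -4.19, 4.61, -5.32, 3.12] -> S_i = Random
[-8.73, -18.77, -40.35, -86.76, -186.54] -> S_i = -8.73*2.15^i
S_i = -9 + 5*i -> [-9, -4, 1, 6, 11]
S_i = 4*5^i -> [4, 20, 100, 500, 2500]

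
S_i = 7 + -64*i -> [7, -57, -121, -185, -249]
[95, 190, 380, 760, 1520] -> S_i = 95*2^i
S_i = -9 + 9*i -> [-9, 0, 9, 18, 27]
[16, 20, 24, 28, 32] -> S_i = 16 + 4*i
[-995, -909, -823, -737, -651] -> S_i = -995 + 86*i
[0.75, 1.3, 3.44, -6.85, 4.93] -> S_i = Random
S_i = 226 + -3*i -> [226, 223, 220, 217, 214]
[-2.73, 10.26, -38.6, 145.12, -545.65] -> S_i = -2.73*(-3.76)^i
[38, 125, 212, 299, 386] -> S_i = 38 + 87*i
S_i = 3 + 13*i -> [3, 16, 29, 42, 55]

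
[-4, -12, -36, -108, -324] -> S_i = -4*3^i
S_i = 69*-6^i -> [69, -414, 2484, -14904, 89424]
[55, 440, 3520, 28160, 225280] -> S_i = 55*8^i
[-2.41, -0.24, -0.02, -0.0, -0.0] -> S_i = -2.41*0.10^i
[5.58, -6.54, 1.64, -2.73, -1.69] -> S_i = Random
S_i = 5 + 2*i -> [5, 7, 9, 11, 13]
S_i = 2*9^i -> [2, 18, 162, 1458, 13122]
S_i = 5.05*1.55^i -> [5.05, 7.83, 12.13, 18.81, 29.15]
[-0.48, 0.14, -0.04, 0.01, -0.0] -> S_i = -0.48*(-0.29)^i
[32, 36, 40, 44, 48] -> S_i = 32 + 4*i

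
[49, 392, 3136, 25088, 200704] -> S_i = 49*8^i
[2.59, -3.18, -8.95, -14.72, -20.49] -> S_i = 2.59 + -5.77*i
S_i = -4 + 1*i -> [-4, -3, -2, -1, 0]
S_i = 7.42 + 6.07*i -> [7.42, 13.49, 19.56, 25.63, 31.7]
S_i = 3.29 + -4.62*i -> [3.29, -1.33, -5.95, -10.57, -15.19]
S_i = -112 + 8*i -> [-112, -104, -96, -88, -80]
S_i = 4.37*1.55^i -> [4.37, 6.77, 10.5, 16.27, 25.22]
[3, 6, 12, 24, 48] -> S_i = 3*2^i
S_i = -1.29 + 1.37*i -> [-1.29, 0.08, 1.45, 2.82, 4.19]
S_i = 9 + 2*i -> [9, 11, 13, 15, 17]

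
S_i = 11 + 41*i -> [11, 52, 93, 134, 175]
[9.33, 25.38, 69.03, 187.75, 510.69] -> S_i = 9.33*2.72^i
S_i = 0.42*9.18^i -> [0.42, 3.86, 35.39, 324.92, 2982.77]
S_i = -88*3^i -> [-88, -264, -792, -2376, -7128]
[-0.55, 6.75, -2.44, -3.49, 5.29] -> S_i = Random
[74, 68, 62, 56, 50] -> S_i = 74 + -6*i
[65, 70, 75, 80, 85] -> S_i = 65 + 5*i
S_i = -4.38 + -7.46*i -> [-4.38, -11.84, -19.3, -26.76, -34.22]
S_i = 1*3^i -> [1, 3, 9, 27, 81]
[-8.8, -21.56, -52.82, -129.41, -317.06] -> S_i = -8.80*2.45^i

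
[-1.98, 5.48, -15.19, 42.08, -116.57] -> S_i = -1.98*(-2.77)^i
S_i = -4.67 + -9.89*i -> [-4.67, -14.56, -24.45, -34.34, -44.23]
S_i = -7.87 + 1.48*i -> [-7.87, -6.39, -4.91, -3.43, -1.95]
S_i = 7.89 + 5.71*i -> [7.89, 13.6, 19.31, 25.02, 30.73]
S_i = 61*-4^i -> [61, -244, 976, -3904, 15616]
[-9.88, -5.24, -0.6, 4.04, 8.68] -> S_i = -9.88 + 4.64*i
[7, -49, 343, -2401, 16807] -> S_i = 7*-7^i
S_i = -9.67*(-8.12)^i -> [-9.67, 78.52, -637.59, 5177.2, -42038.83]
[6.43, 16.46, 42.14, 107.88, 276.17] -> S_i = 6.43*2.56^i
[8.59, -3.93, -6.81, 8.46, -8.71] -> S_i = Random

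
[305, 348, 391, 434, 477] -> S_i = 305 + 43*i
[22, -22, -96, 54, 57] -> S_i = Random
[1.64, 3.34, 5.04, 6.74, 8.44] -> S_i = 1.64 + 1.70*i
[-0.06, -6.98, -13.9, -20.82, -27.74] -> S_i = -0.06 + -6.92*i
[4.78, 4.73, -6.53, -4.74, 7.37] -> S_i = Random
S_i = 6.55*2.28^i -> [6.55, 14.93, 34.05, 77.63, 177.0]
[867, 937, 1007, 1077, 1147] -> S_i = 867 + 70*i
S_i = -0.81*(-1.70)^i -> [-0.81, 1.38, -2.34, 3.98, -6.77]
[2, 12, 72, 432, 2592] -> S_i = 2*6^i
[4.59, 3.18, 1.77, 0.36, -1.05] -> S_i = 4.59 + -1.41*i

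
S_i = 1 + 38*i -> [1, 39, 77, 115, 153]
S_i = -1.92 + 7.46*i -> [-1.92, 5.54, 13.0, 20.46, 27.92]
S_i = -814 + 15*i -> [-814, -799, -784, -769, -754]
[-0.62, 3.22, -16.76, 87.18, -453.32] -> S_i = -0.62*(-5.20)^i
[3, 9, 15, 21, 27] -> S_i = 3 + 6*i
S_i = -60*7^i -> [-60, -420, -2940, -20580, -144060]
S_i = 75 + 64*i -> [75, 139, 203, 267, 331]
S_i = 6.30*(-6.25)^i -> [6.3, -39.38, 246.09, -1538.09, 9613.04]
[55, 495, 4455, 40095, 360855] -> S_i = 55*9^i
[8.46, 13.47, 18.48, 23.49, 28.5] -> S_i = 8.46 + 5.01*i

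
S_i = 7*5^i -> [7, 35, 175, 875, 4375]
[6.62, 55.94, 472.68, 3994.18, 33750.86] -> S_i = 6.62*8.45^i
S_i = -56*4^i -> [-56, -224, -896, -3584, -14336]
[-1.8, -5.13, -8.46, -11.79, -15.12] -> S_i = -1.80 + -3.33*i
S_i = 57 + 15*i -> [57, 72, 87, 102, 117]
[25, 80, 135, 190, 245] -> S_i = 25 + 55*i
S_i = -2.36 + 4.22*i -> [-2.36, 1.86, 6.08, 10.3, 14.52]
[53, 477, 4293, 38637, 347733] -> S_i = 53*9^i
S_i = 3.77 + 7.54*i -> [3.77, 11.31, 18.85, 26.39, 33.93]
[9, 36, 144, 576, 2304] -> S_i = 9*4^i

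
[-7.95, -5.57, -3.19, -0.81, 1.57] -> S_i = -7.95 + 2.38*i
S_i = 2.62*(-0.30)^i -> [2.62, -0.79, 0.24, -0.07, 0.02]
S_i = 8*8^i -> [8, 64, 512, 4096, 32768]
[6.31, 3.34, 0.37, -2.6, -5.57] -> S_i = 6.31 + -2.97*i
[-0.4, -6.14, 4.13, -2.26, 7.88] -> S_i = Random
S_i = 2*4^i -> [2, 8, 32, 128, 512]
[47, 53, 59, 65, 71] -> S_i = 47 + 6*i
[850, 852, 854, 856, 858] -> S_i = 850 + 2*i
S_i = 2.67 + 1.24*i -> [2.67, 3.91, 5.15, 6.39, 7.63]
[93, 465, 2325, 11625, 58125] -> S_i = 93*5^i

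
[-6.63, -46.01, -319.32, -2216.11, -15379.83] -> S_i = -6.63*6.94^i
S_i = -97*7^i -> [-97, -679, -4753, -33271, -232897]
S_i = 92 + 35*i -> [92, 127, 162, 197, 232]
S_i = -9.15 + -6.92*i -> [-9.15, -16.07, -22.99, -29.91, -36.83]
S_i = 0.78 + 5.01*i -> [0.78, 5.79, 10.8, 15.81, 20.82]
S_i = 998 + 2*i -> [998, 1000, 1002, 1004, 1006]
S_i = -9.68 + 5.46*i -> [-9.68, -4.22, 1.24, 6.7, 12.16]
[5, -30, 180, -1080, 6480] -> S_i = 5*-6^i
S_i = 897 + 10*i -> [897, 907, 917, 927, 937]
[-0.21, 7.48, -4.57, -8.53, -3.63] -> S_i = Random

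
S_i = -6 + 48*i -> [-6, 42, 90, 138, 186]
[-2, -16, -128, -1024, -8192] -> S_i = -2*8^i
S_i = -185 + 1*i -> [-185, -184, -183, -182, -181]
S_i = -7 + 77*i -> [-7, 70, 147, 224, 301]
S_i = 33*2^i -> [33, 66, 132, 264, 528]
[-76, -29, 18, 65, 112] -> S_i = -76 + 47*i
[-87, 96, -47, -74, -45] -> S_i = Random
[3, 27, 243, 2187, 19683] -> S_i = 3*9^i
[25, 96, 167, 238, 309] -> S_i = 25 + 71*i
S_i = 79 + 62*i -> [79, 141, 203, 265, 327]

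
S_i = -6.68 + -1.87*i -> [-6.68, -8.55, -10.42, -12.29, -14.16]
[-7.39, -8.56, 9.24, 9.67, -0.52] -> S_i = Random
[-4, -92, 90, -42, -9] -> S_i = Random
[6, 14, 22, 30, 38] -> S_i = 6 + 8*i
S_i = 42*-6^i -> [42, -252, 1512, -9072, 54432]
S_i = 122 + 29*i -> [122, 151, 180, 209, 238]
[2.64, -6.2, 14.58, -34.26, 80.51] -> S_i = 2.64*(-2.35)^i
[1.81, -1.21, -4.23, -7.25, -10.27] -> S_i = 1.81 + -3.02*i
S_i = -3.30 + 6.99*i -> [-3.3, 3.69, 10.68, 17.67, 24.66]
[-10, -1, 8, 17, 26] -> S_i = -10 + 9*i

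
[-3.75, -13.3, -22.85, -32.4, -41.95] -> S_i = -3.75 + -9.55*i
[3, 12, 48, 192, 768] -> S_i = 3*4^i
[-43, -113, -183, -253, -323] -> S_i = -43 + -70*i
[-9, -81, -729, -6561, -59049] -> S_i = -9*9^i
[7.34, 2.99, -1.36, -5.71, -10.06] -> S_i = 7.34 + -4.35*i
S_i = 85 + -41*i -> [85, 44, 3, -38, -79]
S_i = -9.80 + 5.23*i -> [-9.8, -4.57, 0.66, 5.89, 11.12]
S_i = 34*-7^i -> [34, -238, 1666, -11662, 81634]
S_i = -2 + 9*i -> [-2, 7, 16, 25, 34]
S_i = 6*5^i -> [6, 30, 150, 750, 3750]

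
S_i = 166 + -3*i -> [166, 163, 160, 157, 154]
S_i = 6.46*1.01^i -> [6.46, 6.52, 6.59, 6.66, 6.72]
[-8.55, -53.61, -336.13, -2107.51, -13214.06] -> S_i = -8.55*6.27^i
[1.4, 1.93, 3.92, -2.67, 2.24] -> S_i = Random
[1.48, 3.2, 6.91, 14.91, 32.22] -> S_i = 1.48*2.16^i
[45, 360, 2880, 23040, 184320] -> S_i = 45*8^i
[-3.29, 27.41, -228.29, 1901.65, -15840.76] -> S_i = -3.29*(-8.33)^i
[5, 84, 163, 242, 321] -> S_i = 5 + 79*i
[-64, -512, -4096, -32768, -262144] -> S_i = -64*8^i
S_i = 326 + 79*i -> [326, 405, 484, 563, 642]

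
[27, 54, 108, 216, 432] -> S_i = 27*2^i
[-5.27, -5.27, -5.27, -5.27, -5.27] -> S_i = -5.27*1.00^i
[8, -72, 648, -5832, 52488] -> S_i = 8*-9^i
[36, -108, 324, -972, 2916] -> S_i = 36*-3^i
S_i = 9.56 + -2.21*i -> [9.56, 7.35, 5.14, 2.93, 0.72]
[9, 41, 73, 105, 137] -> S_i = 9 + 32*i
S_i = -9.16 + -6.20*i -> [-9.16, -15.36, -21.56, -27.76, -33.96]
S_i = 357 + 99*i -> [357, 456, 555, 654, 753]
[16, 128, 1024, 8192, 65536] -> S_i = 16*8^i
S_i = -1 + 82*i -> [-1, 81, 163, 245, 327]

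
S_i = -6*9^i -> [-6, -54, -486, -4374, -39366]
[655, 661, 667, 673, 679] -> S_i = 655 + 6*i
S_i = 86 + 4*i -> [86, 90, 94, 98, 102]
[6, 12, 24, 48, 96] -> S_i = 6*2^i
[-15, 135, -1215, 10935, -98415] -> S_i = -15*-9^i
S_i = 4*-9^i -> [4, -36, 324, -2916, 26244]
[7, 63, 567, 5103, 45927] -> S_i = 7*9^i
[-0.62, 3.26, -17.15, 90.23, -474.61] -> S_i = -0.62*(-5.26)^i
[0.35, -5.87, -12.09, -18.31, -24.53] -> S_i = 0.35 + -6.22*i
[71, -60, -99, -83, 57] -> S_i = Random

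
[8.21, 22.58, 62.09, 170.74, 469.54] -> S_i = 8.21*2.75^i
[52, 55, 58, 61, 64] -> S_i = 52 + 3*i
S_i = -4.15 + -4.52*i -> [-4.15, -8.67, -13.19, -17.71, -22.23]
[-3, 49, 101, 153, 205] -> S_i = -3 + 52*i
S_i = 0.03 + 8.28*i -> [0.03, 8.31, 16.59, 24.87, 33.15]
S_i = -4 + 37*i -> [-4, 33, 70, 107, 144]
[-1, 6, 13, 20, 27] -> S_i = -1 + 7*i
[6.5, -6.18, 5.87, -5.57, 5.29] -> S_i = 6.50*(-0.95)^i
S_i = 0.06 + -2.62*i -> [0.06, -2.56, -5.18, -7.8, -10.42]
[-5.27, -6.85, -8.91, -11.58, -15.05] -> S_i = -5.27*1.30^i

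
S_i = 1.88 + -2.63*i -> [1.88, -0.75, -3.38, -6.01, -8.64]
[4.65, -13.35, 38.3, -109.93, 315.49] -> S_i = 4.65*(-2.87)^i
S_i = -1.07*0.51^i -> [-1.07, -0.55, -0.28, -0.14, -0.07]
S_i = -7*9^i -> [-7, -63, -567, -5103, -45927]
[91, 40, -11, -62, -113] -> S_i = 91 + -51*i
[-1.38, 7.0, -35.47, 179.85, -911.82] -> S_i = -1.38*(-5.07)^i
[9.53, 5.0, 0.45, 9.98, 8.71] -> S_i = Random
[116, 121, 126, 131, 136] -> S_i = 116 + 5*i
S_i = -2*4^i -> [-2, -8, -32, -128, -512]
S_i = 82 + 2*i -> [82, 84, 86, 88, 90]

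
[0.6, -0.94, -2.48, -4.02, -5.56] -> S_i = 0.60 + -1.54*i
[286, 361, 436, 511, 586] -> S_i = 286 + 75*i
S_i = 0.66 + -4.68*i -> [0.66, -4.02, -8.7, -13.38, -18.06]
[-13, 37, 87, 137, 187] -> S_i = -13 + 50*i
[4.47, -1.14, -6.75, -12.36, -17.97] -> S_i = 4.47 + -5.61*i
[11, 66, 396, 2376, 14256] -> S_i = 11*6^i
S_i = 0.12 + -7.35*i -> [0.12, -7.23, -14.58, -21.93, -29.28]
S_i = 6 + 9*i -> [6, 15, 24, 33, 42]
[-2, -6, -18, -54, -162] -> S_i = -2*3^i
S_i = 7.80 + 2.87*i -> [7.8, 10.67, 13.54, 16.41, 19.28]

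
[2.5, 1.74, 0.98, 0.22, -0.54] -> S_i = 2.50 + -0.76*i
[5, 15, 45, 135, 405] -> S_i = 5*3^i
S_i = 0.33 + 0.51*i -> [0.33, 0.84, 1.35, 1.86, 2.37]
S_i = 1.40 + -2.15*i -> [1.4, -0.75, -2.9, -5.05, -7.2]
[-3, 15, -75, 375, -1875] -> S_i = -3*-5^i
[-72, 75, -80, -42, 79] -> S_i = Random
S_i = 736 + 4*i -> [736, 740, 744, 748, 752]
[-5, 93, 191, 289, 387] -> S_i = -5 + 98*i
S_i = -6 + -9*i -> [-6, -15, -24, -33, -42]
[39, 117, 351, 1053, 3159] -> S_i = 39*3^i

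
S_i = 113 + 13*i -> [113, 126, 139, 152, 165]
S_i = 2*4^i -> [2, 8, 32, 128, 512]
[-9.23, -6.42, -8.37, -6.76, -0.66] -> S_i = Random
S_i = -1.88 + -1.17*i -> [-1.88, -3.05, -4.22, -5.39, -6.56]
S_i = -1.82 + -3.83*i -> [-1.82, -5.65, -9.48, -13.31, -17.14]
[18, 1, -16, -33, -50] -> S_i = 18 + -17*i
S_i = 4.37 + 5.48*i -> [4.37, 9.85, 15.33, 20.81, 26.29]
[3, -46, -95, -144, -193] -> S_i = 3 + -49*i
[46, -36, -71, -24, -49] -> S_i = Random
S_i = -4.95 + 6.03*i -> [-4.95, 1.08, 7.11, 13.14, 19.17]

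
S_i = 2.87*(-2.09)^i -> [2.87, -6.0, 12.54, -26.2, 54.76]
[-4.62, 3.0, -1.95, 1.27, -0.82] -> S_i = -4.62*(-0.65)^i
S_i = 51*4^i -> [51, 204, 816, 3264, 13056]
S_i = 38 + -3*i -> [38, 35, 32, 29, 26]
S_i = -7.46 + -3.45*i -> [-7.46, -10.91, -14.36, -17.81, -21.26]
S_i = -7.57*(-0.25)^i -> [-7.57, 1.89, -0.47, 0.12, -0.03]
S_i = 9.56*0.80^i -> [9.56, 7.65, 6.12, 4.89, 3.92]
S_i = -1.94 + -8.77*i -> [-1.94, -10.71, -19.48, -28.25, -37.02]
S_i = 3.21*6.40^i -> [3.21, 20.54, 131.48, 841.48, 5385.49]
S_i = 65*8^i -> [65, 520, 4160, 33280, 266240]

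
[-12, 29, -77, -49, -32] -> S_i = Random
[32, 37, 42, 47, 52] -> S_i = 32 + 5*i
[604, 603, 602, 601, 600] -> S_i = 604 + -1*i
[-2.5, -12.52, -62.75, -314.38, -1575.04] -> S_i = -2.50*5.01^i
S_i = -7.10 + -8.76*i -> [-7.1, -15.86, -24.62, -33.38, -42.14]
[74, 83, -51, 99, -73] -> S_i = Random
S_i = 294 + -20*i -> [294, 274, 254, 234, 214]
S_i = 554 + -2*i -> [554, 552, 550, 548, 546]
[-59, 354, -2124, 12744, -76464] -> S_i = -59*-6^i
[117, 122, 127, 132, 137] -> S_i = 117 + 5*i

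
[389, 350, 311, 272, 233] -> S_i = 389 + -39*i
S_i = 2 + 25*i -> [2, 27, 52, 77, 102]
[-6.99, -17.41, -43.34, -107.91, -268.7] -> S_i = -6.99*2.49^i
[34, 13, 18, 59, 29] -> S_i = Random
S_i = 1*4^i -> [1, 4, 16, 64, 256]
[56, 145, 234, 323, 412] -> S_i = 56 + 89*i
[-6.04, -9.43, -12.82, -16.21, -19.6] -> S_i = -6.04 + -3.39*i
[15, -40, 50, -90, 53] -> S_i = Random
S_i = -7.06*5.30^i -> [-7.06, -37.42, -198.32, -1051.07, -5570.68]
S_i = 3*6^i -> [3, 18, 108, 648, 3888]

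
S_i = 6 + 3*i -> [6, 9, 12, 15, 18]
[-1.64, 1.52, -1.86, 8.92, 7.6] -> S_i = Random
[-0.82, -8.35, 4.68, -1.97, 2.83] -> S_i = Random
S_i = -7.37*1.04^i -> [-7.37, -7.66, -7.97, -8.29, -8.62]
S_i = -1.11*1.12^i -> [-1.11, -1.24, -1.39, -1.56, -1.75]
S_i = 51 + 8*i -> [51, 59, 67, 75, 83]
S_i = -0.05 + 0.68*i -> [-0.05, 0.63, 1.31, 1.99, 2.67]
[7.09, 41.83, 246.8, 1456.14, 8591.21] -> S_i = 7.09*5.90^i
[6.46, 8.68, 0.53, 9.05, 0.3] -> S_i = Random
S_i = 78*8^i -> [78, 624, 4992, 39936, 319488]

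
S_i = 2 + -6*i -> [2, -4, -10, -16, -22]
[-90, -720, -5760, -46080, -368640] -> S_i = -90*8^i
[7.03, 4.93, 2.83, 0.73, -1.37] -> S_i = 7.03 + -2.10*i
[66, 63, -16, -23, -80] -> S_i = Random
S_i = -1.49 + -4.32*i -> [-1.49, -5.81, -10.13, -14.45, -18.77]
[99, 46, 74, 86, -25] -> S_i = Random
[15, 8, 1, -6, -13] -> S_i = 15 + -7*i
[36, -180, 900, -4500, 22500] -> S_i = 36*-5^i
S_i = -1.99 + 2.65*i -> [-1.99, 0.66, 3.31, 5.96, 8.61]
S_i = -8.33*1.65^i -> [-8.33, -13.74, -22.68, -37.42, -61.74]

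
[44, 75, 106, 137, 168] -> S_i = 44 + 31*i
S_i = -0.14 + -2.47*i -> [-0.14, -2.61, -5.08, -7.55, -10.02]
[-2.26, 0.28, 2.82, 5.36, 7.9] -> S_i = -2.26 + 2.54*i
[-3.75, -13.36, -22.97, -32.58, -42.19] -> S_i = -3.75 + -9.61*i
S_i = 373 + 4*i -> [373, 377, 381, 385, 389]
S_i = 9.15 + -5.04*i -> [9.15, 4.11, -0.93, -5.97, -11.01]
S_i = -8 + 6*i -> [-8, -2, 4, 10, 16]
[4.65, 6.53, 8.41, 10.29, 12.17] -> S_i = 4.65 + 1.88*i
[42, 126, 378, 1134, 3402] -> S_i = 42*3^i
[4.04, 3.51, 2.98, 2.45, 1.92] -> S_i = 4.04 + -0.53*i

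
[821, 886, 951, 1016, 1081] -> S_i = 821 + 65*i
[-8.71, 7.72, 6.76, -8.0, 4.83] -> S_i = Random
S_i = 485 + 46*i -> [485, 531, 577, 623, 669]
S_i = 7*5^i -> [7, 35, 175, 875, 4375]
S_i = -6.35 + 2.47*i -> [-6.35, -3.88, -1.41, 1.06, 3.53]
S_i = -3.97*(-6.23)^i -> [-3.97, 24.73, -154.09, 959.96, -5980.57]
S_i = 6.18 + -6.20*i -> [6.18, -0.02, -6.22, -12.42, -18.62]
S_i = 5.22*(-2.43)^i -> [5.22, -12.68, 30.82, -74.9, 182.01]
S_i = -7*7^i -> [-7, -49, -343, -2401, -16807]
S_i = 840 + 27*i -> [840, 867, 894, 921, 948]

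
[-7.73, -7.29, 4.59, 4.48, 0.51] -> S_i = Random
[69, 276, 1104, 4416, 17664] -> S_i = 69*4^i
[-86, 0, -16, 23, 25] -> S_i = Random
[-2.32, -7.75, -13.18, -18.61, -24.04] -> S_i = -2.32 + -5.43*i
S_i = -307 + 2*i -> [-307, -305, -303, -301, -299]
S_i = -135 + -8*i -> [-135, -143, -151, -159, -167]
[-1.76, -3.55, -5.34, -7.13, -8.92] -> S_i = -1.76 + -1.79*i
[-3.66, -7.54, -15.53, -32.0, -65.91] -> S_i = -3.66*2.06^i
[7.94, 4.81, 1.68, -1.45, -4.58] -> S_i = 7.94 + -3.13*i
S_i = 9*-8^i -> [9, -72, 576, -4608, 36864]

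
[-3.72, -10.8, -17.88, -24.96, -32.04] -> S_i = -3.72 + -7.08*i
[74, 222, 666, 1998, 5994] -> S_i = 74*3^i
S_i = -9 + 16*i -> [-9, 7, 23, 39, 55]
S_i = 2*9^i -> [2, 18, 162, 1458, 13122]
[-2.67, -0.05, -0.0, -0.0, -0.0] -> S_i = -2.67*0.02^i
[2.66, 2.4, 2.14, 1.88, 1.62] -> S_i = 2.66 + -0.26*i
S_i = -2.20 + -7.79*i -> [-2.2, -9.99, -17.78, -25.57, -33.36]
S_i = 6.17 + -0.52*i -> [6.17, 5.65, 5.13, 4.61, 4.09]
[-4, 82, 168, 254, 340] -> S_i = -4 + 86*i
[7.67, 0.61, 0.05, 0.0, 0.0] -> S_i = 7.67*0.08^i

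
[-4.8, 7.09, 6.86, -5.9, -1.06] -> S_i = Random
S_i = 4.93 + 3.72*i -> [4.93, 8.65, 12.37, 16.09, 19.81]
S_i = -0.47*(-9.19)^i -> [-0.47, 4.32, -39.69, 364.79, -3352.43]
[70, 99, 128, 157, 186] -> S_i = 70 + 29*i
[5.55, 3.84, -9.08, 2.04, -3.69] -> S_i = Random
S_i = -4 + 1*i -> [-4, -3, -2, -1, 0]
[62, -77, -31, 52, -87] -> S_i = Random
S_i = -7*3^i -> [-7, -21, -63, -189, -567]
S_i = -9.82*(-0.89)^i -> [-9.82, 8.74, -7.78, 6.92, -6.16]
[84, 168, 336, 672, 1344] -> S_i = 84*2^i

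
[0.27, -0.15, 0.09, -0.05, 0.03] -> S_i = 0.27*(-0.57)^i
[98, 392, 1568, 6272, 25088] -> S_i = 98*4^i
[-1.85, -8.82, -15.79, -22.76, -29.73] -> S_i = -1.85 + -6.97*i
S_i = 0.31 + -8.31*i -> [0.31, -8.0, -16.31, -24.62, -32.93]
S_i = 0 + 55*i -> [0, 55, 110, 165, 220]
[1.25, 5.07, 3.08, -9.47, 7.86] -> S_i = Random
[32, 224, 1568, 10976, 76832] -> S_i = 32*7^i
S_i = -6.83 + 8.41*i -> [-6.83, 1.58, 9.99, 18.4, 26.81]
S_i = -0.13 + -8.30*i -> [-0.13, -8.43, -16.73, -25.03, -33.33]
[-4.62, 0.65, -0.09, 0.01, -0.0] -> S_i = -4.62*(-0.14)^i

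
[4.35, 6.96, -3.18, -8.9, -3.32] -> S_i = Random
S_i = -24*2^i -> [-24, -48, -96, -192, -384]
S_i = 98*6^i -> [98, 588, 3528, 21168, 127008]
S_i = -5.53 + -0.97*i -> [-5.53, -6.5, -7.47, -8.44, -9.41]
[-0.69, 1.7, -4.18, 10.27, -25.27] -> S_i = -0.69*(-2.46)^i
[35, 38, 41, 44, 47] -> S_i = 35 + 3*i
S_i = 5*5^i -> [5, 25, 125, 625, 3125]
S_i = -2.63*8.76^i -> [-2.63, -23.04, -201.82, -1767.94, -15487.17]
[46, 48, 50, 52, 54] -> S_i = 46 + 2*i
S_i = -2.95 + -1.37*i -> [-2.95, -4.32, -5.69, -7.06, -8.43]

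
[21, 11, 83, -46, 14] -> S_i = Random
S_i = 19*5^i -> [19, 95, 475, 2375, 11875]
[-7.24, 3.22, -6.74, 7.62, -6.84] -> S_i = Random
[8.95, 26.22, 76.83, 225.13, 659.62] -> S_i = 8.95*2.93^i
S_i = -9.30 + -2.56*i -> [-9.3, -11.86, -14.42, -16.98, -19.54]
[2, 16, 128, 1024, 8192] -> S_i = 2*8^i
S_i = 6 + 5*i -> [6, 11, 16, 21, 26]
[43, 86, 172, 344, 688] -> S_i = 43*2^i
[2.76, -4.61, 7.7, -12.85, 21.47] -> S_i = 2.76*(-1.67)^i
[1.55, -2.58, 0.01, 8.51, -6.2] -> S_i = Random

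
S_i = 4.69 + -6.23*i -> [4.69, -1.54, -7.77, -14.0, -20.23]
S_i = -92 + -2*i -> [-92, -94, -96, -98, -100]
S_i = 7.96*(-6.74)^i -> [7.96, -53.65, 361.6, -2437.21, 16426.79]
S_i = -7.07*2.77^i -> [-7.07, -19.58, -54.25, -150.27, -416.23]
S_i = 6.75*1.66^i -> [6.75, 11.2, 18.6, 30.88, 51.25]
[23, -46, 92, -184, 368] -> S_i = 23*-2^i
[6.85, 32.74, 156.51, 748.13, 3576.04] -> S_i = 6.85*4.78^i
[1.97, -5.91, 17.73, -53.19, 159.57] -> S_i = 1.97*(-3.00)^i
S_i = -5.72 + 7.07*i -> [-5.72, 1.35, 8.42, 15.49, 22.56]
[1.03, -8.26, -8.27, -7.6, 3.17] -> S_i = Random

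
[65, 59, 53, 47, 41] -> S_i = 65 + -6*i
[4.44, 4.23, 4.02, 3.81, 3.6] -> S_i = 4.44 + -0.21*i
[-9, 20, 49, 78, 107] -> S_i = -9 + 29*i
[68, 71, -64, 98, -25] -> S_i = Random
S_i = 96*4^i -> [96, 384, 1536, 6144, 24576]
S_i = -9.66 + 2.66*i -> [-9.66, -7.0, -4.34, -1.68, 0.98]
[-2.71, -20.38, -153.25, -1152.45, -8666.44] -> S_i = -2.71*7.52^i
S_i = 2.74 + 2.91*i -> [2.74, 5.65, 8.56, 11.47, 14.38]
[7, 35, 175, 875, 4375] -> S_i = 7*5^i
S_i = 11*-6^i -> [11, -66, 396, -2376, 14256]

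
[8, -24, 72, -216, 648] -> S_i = 8*-3^i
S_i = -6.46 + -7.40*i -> [-6.46, -13.86, -21.26, -28.66, -36.06]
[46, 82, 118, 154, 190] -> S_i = 46 + 36*i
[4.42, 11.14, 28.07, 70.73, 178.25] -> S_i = 4.42*2.52^i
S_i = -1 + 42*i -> [-1, 41, 83, 125, 167]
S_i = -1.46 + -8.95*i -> [-1.46, -10.41, -19.36, -28.31, -37.26]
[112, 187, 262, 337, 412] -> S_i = 112 + 75*i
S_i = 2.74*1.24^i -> [2.74, 3.4, 4.21, 5.22, 6.48]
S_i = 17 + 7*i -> [17, 24, 31, 38, 45]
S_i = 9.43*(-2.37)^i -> [9.43, -22.35, 52.97, -125.53, 297.51]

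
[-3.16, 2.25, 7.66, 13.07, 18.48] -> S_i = -3.16 + 5.41*i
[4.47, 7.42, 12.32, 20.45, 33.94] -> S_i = 4.47*1.66^i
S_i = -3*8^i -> [-3, -24, -192, -1536, -12288]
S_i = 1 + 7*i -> [1, 8, 15, 22, 29]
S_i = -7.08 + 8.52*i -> [-7.08, 1.44, 9.96, 18.48, 27.0]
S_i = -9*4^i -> [-9, -36, -144, -576, -2304]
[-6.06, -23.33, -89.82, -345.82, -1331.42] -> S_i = -6.06*3.85^i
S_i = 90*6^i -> [90, 540, 3240, 19440, 116640]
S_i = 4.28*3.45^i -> [4.28, 14.77, 50.94, 175.75, 606.35]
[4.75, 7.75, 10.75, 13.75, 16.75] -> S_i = 4.75 + 3.00*i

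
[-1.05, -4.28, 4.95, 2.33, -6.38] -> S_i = Random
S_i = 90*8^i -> [90, 720, 5760, 46080, 368640]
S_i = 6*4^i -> [6, 24, 96, 384, 1536]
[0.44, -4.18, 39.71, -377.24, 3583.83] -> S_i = 0.44*(-9.50)^i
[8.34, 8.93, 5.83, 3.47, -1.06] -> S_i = Random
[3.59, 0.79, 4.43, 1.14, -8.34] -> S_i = Random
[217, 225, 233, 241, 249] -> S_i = 217 + 8*i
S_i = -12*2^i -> [-12, -24, -48, -96, -192]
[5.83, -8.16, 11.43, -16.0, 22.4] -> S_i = 5.83*(-1.40)^i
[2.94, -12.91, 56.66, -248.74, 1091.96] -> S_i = 2.94*(-4.39)^i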